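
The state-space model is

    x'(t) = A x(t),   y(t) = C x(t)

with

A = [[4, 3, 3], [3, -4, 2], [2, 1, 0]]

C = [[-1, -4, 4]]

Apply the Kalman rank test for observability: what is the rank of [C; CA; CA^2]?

CA = [[-8, 17, -11]]
CA^2 = [[-3, -103, 10]]
Observability matrix O = [C; CA; CA^2] = [[-1, -4, 4], [-8, 17, -11], [-3, -103, 10]]
det(O) = (-1)·(17·10 - (-11)·(-103)) - (-4)·((-8)·10 - (-11)·(-3)) + 4·((-8)·(-103) - 17·(-3)) = (-1)·(-963) - (-4)·(-113) + 4·875 = 4011 ≠ 0, so rank(O) = 3.
rank(O) = 3 = n, so the pair (A, C) is completely observable.

3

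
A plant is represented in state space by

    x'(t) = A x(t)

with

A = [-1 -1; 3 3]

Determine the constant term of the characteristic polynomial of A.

0

For a 2×2 matrix, det(sI - A) = s^2 - (tr A)s + det A.
tr A = 2, det A = 0.
So p(s) = s^2 - 2s.
The constant term is 0.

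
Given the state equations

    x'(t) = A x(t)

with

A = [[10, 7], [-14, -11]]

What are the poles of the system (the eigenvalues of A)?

-4, 3

det(sI - A) = s^2 - (tr A)s + det A, with tr A = 10 + (-11) = -1 and det A = 10·(-11) - 7·(-14) = -110 - (-98) = -12.
So p(s) = det(sI - A) = s^2 + s - 12.
Factor s^2 + s - 12: two numbers with sum -1 and product -12 are 3 and -4, so s^2 + s - 12 = (s - 3)(s + 4).
Hence p(s) = (s - 3) (s + 4), with roots -4, 3.
At least one eigenvalue has non-negative real part, so the system is not asymptotically stable.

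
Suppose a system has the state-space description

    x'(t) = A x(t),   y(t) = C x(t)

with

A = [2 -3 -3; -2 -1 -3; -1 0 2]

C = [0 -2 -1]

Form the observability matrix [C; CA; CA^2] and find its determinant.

CA = [[5, 2, 4]]
CA^2 = [[2, -17, -13]]
Observability matrix O = [C; CA; CA^2] = [[0, -2, -1], [5, 2, 4], [2, -17, -13]]
Expanding along the first row, det(O) = 0·(2·(-13) - 4·(-17)) - (-2)·(5·(-13) - 4·2) + (-1)·(5·(-17) - 2·2) = 0·42 - (-2)·(-73) + (-1)·(-89) = -57
Since det(O) ≠ 0, rank(O) = 3 and the system is completely observable.

-57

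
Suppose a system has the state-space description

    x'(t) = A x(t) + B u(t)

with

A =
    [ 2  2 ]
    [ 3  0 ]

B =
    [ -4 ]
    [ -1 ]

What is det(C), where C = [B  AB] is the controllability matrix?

38

AB = [[-10], [-12]]
Controllability matrix C = [B  AB] = [[-4, -10], [-1, -12]]
det(C) = (-4)·(-12) - (-10)·(-1) = 48 - 10 = 38
Since det(C) ≠ 0, rank(C) = 2 and the system is completely controllable.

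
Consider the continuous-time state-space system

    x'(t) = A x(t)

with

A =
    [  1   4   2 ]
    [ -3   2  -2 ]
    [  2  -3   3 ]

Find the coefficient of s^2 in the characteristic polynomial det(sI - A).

Expand det(sI - A) for the 3×3 matrix.
p(s) = s^3 - 6s^2 + 13s - 30.
(Check: constant term = det(-A) = (-1)^3 det A = -30; coefficient of s^2 = -tr A = -6.)
The coefficient of s^2 is -6.

-6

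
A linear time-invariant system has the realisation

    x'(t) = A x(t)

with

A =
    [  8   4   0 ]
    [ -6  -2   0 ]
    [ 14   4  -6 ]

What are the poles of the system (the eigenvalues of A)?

-6, 2, 4

det(sI - A) = s^3 - (tr A)s^2 + (M11 + M22 + M33)s - det A, where Mii is the 2×2 principal minor of A obtained by deleting row i and column i.
tr A = 8 + (-2) + (-6) = 0; M11 = (-2)·(-6) - 0·4 = 12 - 0 = 12; M22 = 8·(-6) - 0·14 = -48 - 0 = -48; M33 = 8·(-2) - 4·(-6) = -16 - (-24) = 8; sum of minors = -28.
det A = 8·((-2)·(-6) - 0·4) - 4·((-6)·(-6) - 0·14) + 0·((-6)·4 - (-2)·14) = 8·12 - 4·36 + 0·4 = -48.
So p(s) = det(sI - A) = s^3 - 28s + 48.
Rational-root test: any integer root divides 48. Testing small divisors, s = 2 works: p(2) = 8 + 0 + (-56) + 48 = 0, so (s - 2) is a factor.
Dividing, p(s) = (s - 2)(s^2 + 2s - 24).
Factor s^2 + 2s - 24: two numbers with sum -2 and product -24 are 4 and -6, so s^2 + 2s - 24 = (s - 4)(s + 6).
Hence p(s) = (s - 4) (s - 2) (s + 6), with roots -6, 2, 4.
At least one eigenvalue has non-negative real part, so the system is not asymptotically stable.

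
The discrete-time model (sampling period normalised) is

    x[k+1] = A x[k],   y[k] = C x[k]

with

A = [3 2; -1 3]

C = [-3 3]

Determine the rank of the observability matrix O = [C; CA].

2

CA = [[-12, 3]]
Observability matrix O = [C; CA] = [[-3, 3], [-12, 3]]
det(O) = (-3)·3 - 3·(-12) = -9 - (-36) = 27 ≠ 0, so rank(O) = 2.
rank(O) = 2 = n, so the pair (A, C) is completely observable.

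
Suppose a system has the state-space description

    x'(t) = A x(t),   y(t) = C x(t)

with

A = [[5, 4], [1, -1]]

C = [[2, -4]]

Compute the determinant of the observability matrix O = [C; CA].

CA = [[6, 12]]
Observability matrix O = [C; CA] = [[2, -4], [6, 12]]
det(O) = 2·12 - (-4)·6 = 24 - (-24) = 48
Since det(O) ≠ 0, rank(O) = 2 and the system is completely observable.

48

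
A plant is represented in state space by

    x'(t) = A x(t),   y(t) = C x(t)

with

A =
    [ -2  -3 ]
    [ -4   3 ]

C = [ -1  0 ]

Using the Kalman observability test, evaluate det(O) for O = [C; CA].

CA = [[2, 3]]
Observability matrix O = [C; CA] = [[-1, 0], [2, 3]]
det(O) = (-1)·3 - 0·2 = -3 - 0 = -3
Since det(O) ≠ 0, rank(O) = 2 and the system is completely observable.

-3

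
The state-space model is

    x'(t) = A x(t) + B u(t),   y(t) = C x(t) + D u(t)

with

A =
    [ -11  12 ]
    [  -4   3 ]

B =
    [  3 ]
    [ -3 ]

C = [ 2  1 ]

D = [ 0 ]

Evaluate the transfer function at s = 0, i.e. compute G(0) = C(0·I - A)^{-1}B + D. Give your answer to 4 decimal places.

G(0) = C(-A)^{-1}B + D = -C A^{-1} B + D.
det A = 15, so A^{-1} = (1/15)·adj(A) = [[1/5, -4/5], [4/15, -11/15]]
A^{-1} B = [3, 3]^T
C A^{-1} B = 9
G(0) = D - C A^{-1} B = 0 - (9) = -9

-9.0000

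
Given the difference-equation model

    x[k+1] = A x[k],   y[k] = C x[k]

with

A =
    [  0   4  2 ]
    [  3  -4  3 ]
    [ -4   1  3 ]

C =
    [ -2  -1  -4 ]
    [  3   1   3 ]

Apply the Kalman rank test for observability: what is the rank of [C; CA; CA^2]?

3

CA = [[13, -8, -19], [-9, 11, 18]]
CA^2 = [[52, 65, -55], [-39, -62, 69]]
Observability matrix O = [C; CA; CA^2] = [[-2, -1, -4], [3, 1, 3], [13, -8, -19], [-9, 11, 18], [52, 65, -55], [-39, -62, 69]]
Take the 3×3 submatrix of O formed by rows 1, 2, 3: [[-2, -1, -4], [3, 1, 3], [13, -8, -19]]. Its determinant is (-2)·(1·(-19) - 3·(-8)) - (-1)·(3·(-19) - 3·13) + (-4)·(3·(-8) - 1·13) = (-2)·5 - (-1)·(-96) + (-4)·(-37) = 42 ≠ 0.
So rank(O) ≥ 3; since O has 3 columns, rank(O) = 3.
rank(O) = 3 = n, so the pair (A, C) is completely observable.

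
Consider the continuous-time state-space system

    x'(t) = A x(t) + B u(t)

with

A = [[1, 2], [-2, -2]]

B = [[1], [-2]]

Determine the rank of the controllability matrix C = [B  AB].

AB = [[-3], [2]]
Controllability matrix C = [B  AB] = [[1, -3], [-2, 2]]
det(C) = 1·2 - (-3)·(-2) = 2 - 6 = -4 ≠ 0, so rank(C) = 2.
rank(C) = 2 = n, so the pair (A, B) is completely controllable.

2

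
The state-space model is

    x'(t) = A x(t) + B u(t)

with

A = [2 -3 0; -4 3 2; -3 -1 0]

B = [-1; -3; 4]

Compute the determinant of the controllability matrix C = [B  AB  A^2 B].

-820

AB = [[7], [3], [6]]
A^2B = [[5], [-7], [-24]]
Controllability matrix C = [B  AB  A^2B] = [[-1, 7, 5], [-3, 3, -7], [4, 6, -24]]
Expanding along the first row, det(C) = (-1)·(3·(-24) - (-7)·6) - 7·((-3)·(-24) - (-7)·4) + 5·((-3)·6 - 3·4) = (-1)·(-30) - 7·100 + 5·(-30) = -820
Since det(C) ≠ 0, rank(C) = 3 and the system is completely controllable.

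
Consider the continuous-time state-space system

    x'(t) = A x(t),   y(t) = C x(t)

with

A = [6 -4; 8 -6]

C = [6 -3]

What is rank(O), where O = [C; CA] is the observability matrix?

CA = [[12, -6]]
Observability matrix O = [C; CA] = [[6, -3], [12, -6]]
Every row of O is a scalar multiple of row 1 = [6, -3] (multipliers 1, 2), so the rows span a one-dimensional space.
O ≠ 0, hence rank(O) = 1.
rank(O) = 1 < n = 2, so the pair (A, C) is not completely observable.

1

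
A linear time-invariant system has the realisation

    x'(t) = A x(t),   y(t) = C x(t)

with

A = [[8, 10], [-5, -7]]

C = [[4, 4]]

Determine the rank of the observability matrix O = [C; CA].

CA = [[12, 12]]
Observability matrix O = [C; CA] = [[4, 4], [12, 12]]
Every row of O is a scalar multiple of row 1 = [4, 4] (multipliers 1, 3), so the rows span a one-dimensional space.
O ≠ 0, hence rank(O) = 1.
rank(O) = 1 < n = 2, so the pair (A, C) is not completely observable.

1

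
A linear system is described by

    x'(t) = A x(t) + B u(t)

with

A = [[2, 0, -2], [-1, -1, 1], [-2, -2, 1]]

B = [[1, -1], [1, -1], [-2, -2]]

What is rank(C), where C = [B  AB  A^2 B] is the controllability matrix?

AB = [[6, 2], [-4, 0], [-6, 2]]
A^2B = [[24, 0], [-8, 0], [-10, -2]]
Controllability matrix C = [B  AB  A^2B] = [[1, -1, 6, 2, 24, 0], [1, -1, -4, 0, -8, 0], [-2, -2, -6, 2, -10, -2]]
Take the 3×3 submatrix of C formed by columns 1, 2, 3: [[1, -1, 6], [1, -1, -4], [-2, -2, -6]]. Its determinant is 1·((-1)·(-6) - (-4)·(-2)) - (-1)·(1·(-6) - (-4)·(-2)) + 6·(1·(-2) - (-1)·(-2)) = 1·(-2) - (-1)·(-14) + 6·(-4) = -40 ≠ 0.
So rank(C) ≥ 3; since C has 3 rows, rank(C) = 3.
rank(C) = 3 = n, so the pair (A, B) is completely controllable.

3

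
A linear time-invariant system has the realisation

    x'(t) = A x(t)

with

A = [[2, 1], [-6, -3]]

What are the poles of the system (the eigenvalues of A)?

-1, 0

det(sI - A) = s^2 - (tr A)s + det A, with tr A = 2 + (-3) = -1 and det A = 2·(-3) - 1·(-6) = -6 - (-6) = 0.
So p(s) = det(sI - A) = s^2 + s.
Factor s^2 + s: two numbers with sum -1 and product 0 are 0 and -1, so s^2 + s = s(s + 1).
Hence p(s) = s (s + 1), with roots -1, 0.
At least one eigenvalue has non-negative real part, so the system is not asymptotically stable.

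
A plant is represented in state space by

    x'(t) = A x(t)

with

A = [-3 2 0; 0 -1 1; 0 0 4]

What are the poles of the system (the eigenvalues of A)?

-3, -1, 4

det(sI - A) = s^3 - (tr A)s^2 + (M11 + M22 + M33)s - det A, where Mii is the 2×2 principal minor of A obtained by deleting row i and column i.
tr A = (-3) + (-1) + 4 = 0; M11 = (-1)·4 - 1·0 = -4 - 0 = -4; M22 = (-3)·4 - 0·0 = -12 - 0 = -12; M33 = (-3)·(-1) - 2·0 = 3 - 0 = 3; sum of minors = -13.
det A = (-3)·((-1)·4 - 1·0) - 2·(0·4 - 1·0) + 0·(0·0 - (-1)·0) = (-3)·(-4) - 2·0 + 0·0 = 12.
So p(s) = det(sI - A) = s^3 - 13s - 12.
Rational-root test: any integer root divides -12. Testing small divisors, s = -1 works: p(-1) = -1 + 0 + 13 + (-12) = 0, so (s + 1) is a factor.
Dividing, p(s) = (s + 1)(s^2 - s - 12).
Factor s^2 - s - 12: two numbers with sum 1 and product -12 are 4 and -3, so s^2 - s - 12 = (s - 4)(s + 3).
Hence p(s) = (s - 4) (s + 1) (s + 3), with roots -3, -1, 4.
At least one eigenvalue has non-negative real part, so the system is not asymptotically stable.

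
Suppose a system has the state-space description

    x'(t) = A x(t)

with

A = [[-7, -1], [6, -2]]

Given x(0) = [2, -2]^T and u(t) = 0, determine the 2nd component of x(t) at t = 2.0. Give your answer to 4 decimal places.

0.0016

det(sI - A) = s^2 - (tr A)s + det A, with tr A = (-7) + (-2) = -9 and det A = (-7)·(-2) - (-1)·6 = 14 - (-6) = 20.
So p(s) = det(sI - A) = s^2 + 9s + 20.
Factor s^2 + 9s + 20: two numbers with sum -9 and product 20 are -4 and -5, so s^2 + 9s + 20 = (s + 4)(s + 5).
Hence p(s) = (s + 4) (s + 5), with roots -5, -4.
The eigenvalues -5, -4 are distinct and real, so A is diagonalisable and x(t) = e^{At} x(0) = V diag(e^{λ_i t}) V^{-1} x(0), where the columns of V are the eigenvectors.
λ = -5: A - (-5)I = [[-2, -1], [6, 3]]. Row 1 gives (-2)·v1 + (-1)·v2 = 0, so take v_1 = [1, -2]^T.
λ = -4: A - (-4)I = [[-3, -1], [6, 2]]. Row 1 gives (-3)·v1 + (-1)·v2 = 0, so take v_2 = [1, -3]^T.
V = [v_1 v_2] = [[1, 1], [-2, -3]] has det V = -1, so V^{-1} = adj(V)/det V = [[3, 1], [-2, -1]].
Modal coordinates z(0) = V^{-1} x(0): 3·2 + 1·(-2) = 4; (-2)·2 + (-1)·(-2) = -2; so z(0) = [4, -2]^T.
x_2(t) = Σ_i (v_i)_2 · z_i(0) · e^{λ_i t} (row 2 of V times the modal terms).
x_2(2.0) = (-2)·4·e^{-5·2.0} + (-3)·(-2)·e^{-4·2.0} = (-8)·0.000045 + 6·0.000335 = 0.0016.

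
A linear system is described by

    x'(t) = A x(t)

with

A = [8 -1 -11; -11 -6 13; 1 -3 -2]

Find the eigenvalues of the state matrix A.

-4, 1, 3

det(sI - A) = s^3 - (tr A)s^2 + (M11 + M22 + M33)s - det A, where Mii is the 2×2 principal minor of A obtained by deleting row i and column i.
tr A = 8 + (-6) + (-2) = 0; M11 = (-6)·(-2) - 13·(-3) = 12 - (-39) = 51; M22 = 8·(-2) - (-11)·1 = -16 - (-11) = -5; M33 = 8·(-6) - (-1)·(-11) = -48 - 11 = -59; sum of minors = -13.
det A = 8·((-6)·(-2) - 13·(-3)) - (-1)·((-11)·(-2) - 13·1) + (-11)·((-11)·(-3) - (-6)·1) = 8·51 - (-1)·9 + (-11)·39 = -12.
So p(s) = det(sI - A) = s^3 - 13s + 12.
Rational-root test: any integer root divides 12. Testing small divisors, s = 1 works: p(1) = 1 + 0 + (-13) + 12 = 0, so (s - 1) is a factor.
Dividing, p(s) = (s - 1)(s^2 + s - 12).
Factor s^2 + s - 12: two numbers with sum -1 and product -12 are 3 and -4, so s^2 + s - 12 = (s - 3)(s + 4).
Hence p(s) = (s - 3) (s - 1) (s + 4), with roots -4, 1, 3.
At least one eigenvalue has non-negative real part, so the system is not asymptotically stable.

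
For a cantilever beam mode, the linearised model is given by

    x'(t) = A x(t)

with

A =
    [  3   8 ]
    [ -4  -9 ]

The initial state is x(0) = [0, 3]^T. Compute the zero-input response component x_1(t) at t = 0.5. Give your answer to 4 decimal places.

3.1467

det(sI - A) = s^2 - (tr A)s + det A, with tr A = 3 + (-9) = -6 and det A = 3·(-9) - 8·(-4) = -27 - (-32) = 5.
So p(s) = det(sI - A) = s^2 + 6s + 5.
Factor s^2 + 6s + 5: two numbers with sum -6 and product 5 are -1 and -5, so s^2 + 6s + 5 = (s + 1)(s + 5).
Hence p(s) = (s + 1) (s + 5), with roots -5, -1.
The eigenvalues -5, -1 are distinct and real, so A is diagonalisable and x(t) = e^{At} x(0) = V diag(e^{λ_i t}) V^{-1} x(0), where the columns of V are the eigenvectors.
λ = -5: A - (-5)I = [[8, 8], [-4, -4]]. Row 1 gives 8·v1 + 8·v2 = 0, so take v_1 = [1, -1]^T.
λ = -1: A - (-1)I = [[4, 8], [-4, -8]]. Row 1 gives 4·v1 + 8·v2 = 0, so take v_2 = [2, -1]^T.
V = [v_1 v_2] = [[1, 2], [-1, -1]] has det V = 1, so V^{-1} = adj(V)/det V = [[-1, -2], [1, 1]].
Modal coordinates z(0) = V^{-1} x(0): (-1)·0 + (-2)·3 = -6; 1·0 + 1·3 = 3; so z(0) = [-6, 3]^T.
x_1(t) = Σ_i (v_i)_1 · z_i(0) · e^{λ_i t} (row 1 of V times the modal terms).
x_1(0.5) = 1·(-6)·e^{-5·0.5} + 2·3·e^{-1·0.5} = (-6)·0.082085 + 6·0.606531 = 3.1467.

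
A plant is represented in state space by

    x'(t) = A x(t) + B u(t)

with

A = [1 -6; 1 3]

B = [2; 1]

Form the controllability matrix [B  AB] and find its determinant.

AB = [[-4], [5]]
Controllability matrix C = [B  AB] = [[2, -4], [1, 5]]
det(C) = 2·5 - (-4)·1 = 10 - (-4) = 14
Since det(C) ≠ 0, rank(C) = 2 and the system is completely controllable.

14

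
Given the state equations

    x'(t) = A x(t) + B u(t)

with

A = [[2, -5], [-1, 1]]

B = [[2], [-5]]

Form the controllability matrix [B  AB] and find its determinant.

AB = [[29], [-7]]
Controllability matrix C = [B  AB] = [[2, 29], [-5, -7]]
det(C) = 2·(-7) - 29·(-5) = -14 - (-145) = 131
Since det(C) ≠ 0, rank(C) = 2 and the system is completely controllable.

131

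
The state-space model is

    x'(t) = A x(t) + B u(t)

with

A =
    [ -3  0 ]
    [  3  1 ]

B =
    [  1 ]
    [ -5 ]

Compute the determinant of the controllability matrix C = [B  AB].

AB = [[-3], [-2]]
Controllability matrix C = [B  AB] = [[1, -3], [-5, -2]]
det(C) = 1·(-2) - (-3)·(-5) = -2 - 15 = -17
Since det(C) ≠ 0, rank(C) = 2 and the system is completely controllable.

-17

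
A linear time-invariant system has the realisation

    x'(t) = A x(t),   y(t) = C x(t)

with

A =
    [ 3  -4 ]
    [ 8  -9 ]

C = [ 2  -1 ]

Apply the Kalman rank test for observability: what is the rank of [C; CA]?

1

CA = [[-2, 1]]
Observability matrix O = [C; CA] = [[2, -1], [-2, 1]]
Every row of O is a scalar multiple of row 1 = [2, -1] (multipliers 1, -1), so the rows span a one-dimensional space.
O ≠ 0, hence rank(O) = 1.
rank(O) = 1 < n = 2, so the pair (A, C) is not completely observable.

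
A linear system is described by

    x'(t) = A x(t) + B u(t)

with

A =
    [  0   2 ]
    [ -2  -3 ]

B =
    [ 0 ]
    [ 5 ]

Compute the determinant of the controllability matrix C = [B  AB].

-50

AB = [[10], [-15]]
Controllability matrix C = [B  AB] = [[0, 10], [5, -15]]
det(C) = 0·(-15) - 10·5 = 0 - 50 = -50
Since det(C) ≠ 0, rank(C) = 2 and the system is completely controllable.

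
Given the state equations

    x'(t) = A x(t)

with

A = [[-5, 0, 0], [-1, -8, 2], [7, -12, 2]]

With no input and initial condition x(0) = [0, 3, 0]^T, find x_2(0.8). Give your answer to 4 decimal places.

-0.8445

det(sI - A) = s^3 - (tr A)s^2 + (M11 + M22 + M33)s - det A, where Mii is the 2×2 principal minor of A obtained by deleting row i and column i.
tr A = (-5) + (-8) + 2 = -11; M11 = (-8)·2 - 2·(-12) = -16 - (-24) = 8; M22 = (-5)·2 - 0·7 = -10 - 0 = -10; M33 = (-5)·(-8) - 0·(-1) = 40 - 0 = 40; sum of minors = 38.
det A = (-5)·((-8)·2 - 2·(-12)) - 0·((-1)·2 - 2·7) + 0·((-1)·(-12) - (-8)·7) = (-5)·8 - 0·(-16) + 0·68 = -40.
So p(s) = det(sI - A) = s^3 + 11s^2 + 38s + 40.
Rational-root test: any integer root divides 40. Testing small divisors, s = -2 works: p(-2) = -8 + 44 + (-76) + 40 = 0, so (s + 2) is a factor.
Dividing, p(s) = (s + 2)(s^2 + 9s + 20).
Factor s^2 + 9s + 20: two numbers with sum -9 and product 20 are -4 and -5, so s^2 + 9s + 20 = (s + 4)(s + 5).
Hence p(s) = (s + 2) (s + 4) (s + 5), with roots -5, -4, -2.
The eigenvalues -5, -4, -2 are distinct and real, so A is diagonalisable and x(t) = e^{At} x(0) = V diag(e^{λ_i t}) V^{-1} x(0), where the columns of V are the eigenvectors.
λ = -5: A - (-5)I = [[0, 0, 0], [-1, -3, 2], [7, -12, 7]]. v must be orthogonal to every row; (row 2) × (row 3) = [3, 21, 33], so take v_1 = [1, 7, 11]^T.
λ = -4: A - (-4)I = [[-1, 0, 0], [-1, -4, 2], [7, -12, 6]]. v must be orthogonal to every row; (row 1) × (row 2) = [0, 2, 4], so take v_2 = [0, -1, -2]^T.
λ = -2: A - (-2)I = [[-3, 0, 0], [-1, -6, 2], [7, -12, 4]]. v must be orthogonal to every row; (row 1) × (row 2) = [0, 6, 18], so take v_3 = [0, -1, -3]^T.
V = [v_1 v_2 v_3] = [[1, 0, 0], [7, -1, -1], [11, -2, -3]] has det V = 1, so V^{-1} = adj(V)/det V = [[1, 0, 0], [10, -3, 1], [-3, 2, -1]].
Modal coordinates z(0) = V^{-1} x(0): 1·0 + 0·3 + 0·0 = 0; 10·0 + (-3)·3 + 1·0 = -9; (-3)·0 + 2·3 + (-1)·0 = 6; so z(0) = [0, -9, 6]^T.
x_2(t) = Σ_i (v_i)_2 · z_i(0) · e^{λ_i t} (row 2 of V times the modal terms).
x_2(0.8) = 7·0·e^{-5·0.8} + (-1)·(-9)·e^{-4·0.8} + (-1)·6·e^{-2·0.8} = 0·0.018316 + 9·0.040762 + (-6)·0.201897 = -0.8445.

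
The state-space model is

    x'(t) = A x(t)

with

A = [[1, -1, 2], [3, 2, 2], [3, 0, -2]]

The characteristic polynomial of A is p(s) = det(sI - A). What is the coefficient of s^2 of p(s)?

Expand det(sI - A) for the 3×3 matrix.
p(s) = s^3 - s^2 - 7s + 28.
(Check: constant term = det(-A) = (-1)^3 det A = 28; coefficient of s^2 = -tr A = -1.)
The coefficient of s^2 is -1.

-1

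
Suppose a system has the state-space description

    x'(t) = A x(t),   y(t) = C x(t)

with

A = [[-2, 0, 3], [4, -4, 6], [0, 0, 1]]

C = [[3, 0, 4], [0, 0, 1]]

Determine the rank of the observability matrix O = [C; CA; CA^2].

CA = [[-6, 0, 13], [0, 0, 1]]
CA^2 = [[12, 0, -5], [0, 0, 1]]
Observability matrix O = [C; CA; CA^2] = [[3, 0, 4], [0, 0, 1], [-6, 0, 13], [0, 0, 1], [12, 0, -5], [0, 0, 1]]
Column 2 of O is identically zero, so rank(O) ≤ 2.
The 2×2 minor from rows 1, 2, columns 1, 3 is 3·1 - 4·0 = 3 - 0 = 3 ≠ 0, so rank(O) = 2.
rank(O) = 2 < n = 3, so the pair (A, C) is not completely observable.

2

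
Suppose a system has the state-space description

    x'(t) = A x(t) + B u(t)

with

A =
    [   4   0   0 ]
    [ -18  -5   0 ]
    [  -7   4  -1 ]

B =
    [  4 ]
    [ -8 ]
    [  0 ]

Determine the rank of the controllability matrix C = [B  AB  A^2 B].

2

AB = [[16], [-32], [-60]]
A^2B = [[64], [-128], [-180]]
Controllability matrix C = [B  AB  A^2B] = [[4, 16, 64], [-8, -32, -128], [0, -60, -180]]
The rows r1, r2, r3 of C are linearly dependent: 2·r1 + r2 = 0 (check each entry), so rank(C) ≤ 2.
The 2×2 minor from rows 1, 3, columns 1, 2 is 4·(-60) - 16·0 = -240 - 0 = -240 ≠ 0, so rank(C) = 2.
rank(C) = 2 < n = 3, so the pair (A, B) is not completely controllable.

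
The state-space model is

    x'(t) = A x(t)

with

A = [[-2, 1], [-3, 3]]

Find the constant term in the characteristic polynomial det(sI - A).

-3

For a 2×2 matrix, det(sI - A) = s^2 - (tr A)s + det A.
tr A = 1, det A = -3.
So p(s) = s^2 - s - 3.
The constant term is -3.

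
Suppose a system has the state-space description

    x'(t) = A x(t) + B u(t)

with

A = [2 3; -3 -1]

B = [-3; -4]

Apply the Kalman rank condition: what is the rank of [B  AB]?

2

AB = [[-18], [13]]
Controllability matrix C = [B  AB] = [[-3, -18], [-4, 13]]
det(C) = (-3)·13 - (-18)·(-4) = -39 - 72 = -111 ≠ 0, so rank(C) = 2.
rank(C) = 2 = n, so the pair (A, B) is completely controllable.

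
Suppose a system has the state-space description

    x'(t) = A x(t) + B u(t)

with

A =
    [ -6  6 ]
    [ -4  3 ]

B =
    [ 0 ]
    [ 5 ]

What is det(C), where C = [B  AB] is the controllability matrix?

-150

AB = [[30], [15]]
Controllability matrix C = [B  AB] = [[0, 30], [5, 15]]
det(C) = 0·15 - 30·5 = 0 - 150 = -150
Since det(C) ≠ 0, rank(C) = 2 and the system is completely controllable.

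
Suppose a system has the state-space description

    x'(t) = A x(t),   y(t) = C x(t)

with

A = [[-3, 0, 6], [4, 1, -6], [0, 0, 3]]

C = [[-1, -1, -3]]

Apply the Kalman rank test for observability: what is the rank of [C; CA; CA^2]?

CA = [[-1, -1, -9]]
CA^2 = [[-1, -1, -27]]
Observability matrix O = [C; CA; CA^2] = [[-1, -1, -3], [-1, -1, -9], [-1, -1, -27]]
The columns c1, c2, c3 of O are linearly dependent: -c1 + c2 = 0 (check each entry), so rank(O) ≤ 2.
The 2×2 minor from rows 1, 2, columns 1, 3 is (-1)·(-9) - (-3)·(-1) = 9 - 3 = 6 ≠ 0, so rank(O) = 2.
rank(O) = 2 < n = 3, so the pair (A, C) is not completely observable.

2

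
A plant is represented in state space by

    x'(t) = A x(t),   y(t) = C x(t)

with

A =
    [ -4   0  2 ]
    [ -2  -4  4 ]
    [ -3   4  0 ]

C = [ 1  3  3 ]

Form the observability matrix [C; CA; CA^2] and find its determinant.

-4714

CA = [[-19, 0, 14]]
CA^2 = [[34, 56, -38]]
Observability matrix O = [C; CA; CA^2] = [[1, 3, 3], [-19, 0, 14], [34, 56, -38]]
Expanding along the first row, det(O) = 1·(0·(-38) - 14·56) - 3·((-19)·(-38) - 14·34) + 3·((-19)·56 - 0·34) = 1·(-784) - 3·246 + 3·(-1064) = -4714
Since det(O) ≠ 0, rank(O) = 3 and the system is completely observable.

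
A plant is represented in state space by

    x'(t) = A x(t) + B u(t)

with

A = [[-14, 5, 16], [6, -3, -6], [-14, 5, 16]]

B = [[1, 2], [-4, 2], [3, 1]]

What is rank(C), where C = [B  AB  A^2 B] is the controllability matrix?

AB = [[14, -2], [0, 0], [14, -2]]
A^2B = [[28, -4], [0, 0], [28, -4]]
Controllability matrix C = [B  AB  A^2B] = [[1, 2, 14, -2, 28, -4], [-4, 2, 0, 0, 0, 0], [3, 1, 14, -2, 28, -4]]
The rows r1, r2, r3 of C are linearly dependent: -2·r1 + r2 + 2·r3 = 0 (check each entry), so rank(C) ≤ 2.
The 2×2 minor from rows 1, 2, columns 1, 2 is 1·2 - 2·(-4) = 2 - (-8) = 10 ≠ 0, so rank(C) = 2.
rank(C) = 2 < n = 3, so the pair (A, B) is not completely controllable.

2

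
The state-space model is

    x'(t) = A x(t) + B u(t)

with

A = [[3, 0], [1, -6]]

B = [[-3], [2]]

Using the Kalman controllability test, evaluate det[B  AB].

63

AB = [[-9], [-15]]
Controllability matrix C = [B  AB] = [[-3, -9], [2, -15]]
det(C) = (-3)·(-15) - (-9)·2 = 45 - (-18) = 63
Since det(C) ≠ 0, rank(C) = 2 and the system is completely controllable.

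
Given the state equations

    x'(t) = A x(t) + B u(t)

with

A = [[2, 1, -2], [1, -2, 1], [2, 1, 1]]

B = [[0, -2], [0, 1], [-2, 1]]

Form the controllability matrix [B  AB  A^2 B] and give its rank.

AB = [[4, -5], [-2, -3], [-2, -2]]
A^2B = [[10, -9], [6, -1], [4, -15]]
Controllability matrix C = [B  AB  A^2B] = [[0, -2, 4, -5, 10, -9], [0, 1, -2, -3, 6, -1], [-2, 1, -2, -2, 4, -15]]
Take the 3×3 submatrix of C formed by columns 1, 2, 4: [[0, -2, -5], [0, 1, -3], [-2, 1, -2]]. Its determinant is 0·(1·(-2) - (-3)·1) - (-2)·(0·(-2) - (-3)·(-2)) + (-5)·(0·1 - 1·(-2)) = 0·1 - (-2)·(-6) + (-5)·2 = -22 ≠ 0.
So rank(C) ≥ 3; since C has 3 rows, rank(C) = 3.
rank(C) = 3 = n, so the pair (A, B) is completely controllable.

3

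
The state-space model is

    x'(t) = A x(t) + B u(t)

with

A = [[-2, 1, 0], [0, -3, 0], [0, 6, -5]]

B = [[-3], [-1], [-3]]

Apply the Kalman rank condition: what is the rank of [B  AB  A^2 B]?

2

AB = [[5], [3], [9]]
A^2B = [[-7], [-9], [-27]]
Controllability matrix C = [B  AB  A^2B] = [[-3, 5, -7], [-1, 3, -9], [-3, 9, -27]]
The rows r1, r2, r3 of C are linearly dependent: -3·r2 + r3 = 0 (check each entry), so rank(C) ≤ 2.
The 2×2 minor from rows 1, 2, columns 1, 2 is (-3)·3 - 5·(-1) = -9 - (-5) = -4 ≠ 0, so rank(C) = 2.
rank(C) = 2 < n = 3, so the pair (A, B) is not completely controllable.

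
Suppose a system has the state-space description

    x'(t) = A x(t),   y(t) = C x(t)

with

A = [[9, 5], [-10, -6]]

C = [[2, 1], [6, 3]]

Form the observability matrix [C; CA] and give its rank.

1

CA = [[8, 4], [24, 12]]
Observability matrix O = [C; CA] = [[2, 1], [6, 3], [8, 4], [24, 12]]
Every row of O is a scalar multiple of row 1 = [2, 1] (multipliers 1, 3, 4, 12), so the rows span a one-dimensional space.
O ≠ 0, hence rank(O) = 1.
rank(O) = 1 < n = 2, so the pair (A, C) is not completely observable.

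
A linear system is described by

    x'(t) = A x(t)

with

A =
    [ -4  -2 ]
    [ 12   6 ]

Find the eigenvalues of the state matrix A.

0, 2

det(sI - A) = s^2 - (tr A)s + det A, with tr A = (-4) + 6 = 2 and det A = (-4)·6 - (-2)·12 = -24 - (-24) = 0.
So p(s) = det(sI - A) = s^2 - 2s.
Factor s^2 - 2s: two numbers with sum 2 and product 0 are 2 and 0, so s^2 - 2s = s(s - 2).
Hence p(s) = s (s - 2), with roots 0, 2.
At least one eigenvalue has non-negative real part, so the system is not asymptotically stable.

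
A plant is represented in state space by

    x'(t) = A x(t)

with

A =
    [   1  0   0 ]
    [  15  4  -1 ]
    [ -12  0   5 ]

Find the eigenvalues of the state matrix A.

1, 4, 5

det(sI - A) = s^3 - (tr A)s^2 + (M11 + M22 + M33)s - det A, where Mii is the 2×2 principal minor of A obtained by deleting row i and column i.
tr A = 1 + 4 + 5 = 10; M11 = 4·5 - (-1)·0 = 20 - 0 = 20; M22 = 1·5 - 0·(-12) = 5 - 0 = 5; M33 = 1·4 - 0·15 = 4 - 0 = 4; sum of minors = 29.
det A = 1·(4·5 - (-1)·0) - 0·(15·5 - (-1)·(-12)) + 0·(15·0 - 4·(-12)) = 1·20 - 0·63 + 0·48 = 20.
So p(s) = det(sI - A) = s^3 - 10s^2 + 29s - 20.
Rational-root test: any integer root divides -20. Testing small divisors, s = 1 works: p(1) = 1 + (-10) + 29 + (-20) = 0, so (s - 1) is a factor.
Dividing, p(s) = (s - 1)(s^2 - 9s + 20).
Factor s^2 - 9s + 20: two numbers with sum 9 and product 20 are 5 and 4, so s^2 - 9s + 20 = (s - 5)(s - 4).
Hence p(s) = (s - 5) (s - 4) (s - 1), with roots 1, 4, 5.
At least one eigenvalue has non-negative real part, so the system is not asymptotically stable.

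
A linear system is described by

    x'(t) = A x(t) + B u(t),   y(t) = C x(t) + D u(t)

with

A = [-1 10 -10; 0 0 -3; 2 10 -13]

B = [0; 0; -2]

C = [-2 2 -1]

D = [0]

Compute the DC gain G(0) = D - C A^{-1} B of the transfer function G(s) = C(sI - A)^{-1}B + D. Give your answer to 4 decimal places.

G(0) = C(-A)^{-1}B + D = -C A^{-1} B + D.
det A = -90, so A^{-1} = (1/-90)·adj(A) = [[-1/3, -1/3, 1/3], [1/15, -11/30, 1/30], [0, -1/3, 0]]
A^{-1} B = [-2/3, -1/15, 0]^T
C A^{-1} B = 6/5
G(0) = D - C A^{-1} B = 0 - (6/5) = -6/5 ≈ -1.2000

-1.2000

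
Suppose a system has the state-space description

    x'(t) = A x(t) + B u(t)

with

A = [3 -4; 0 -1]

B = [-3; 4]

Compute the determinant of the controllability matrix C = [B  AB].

112

AB = [[-25], [-4]]
Controllability matrix C = [B  AB] = [[-3, -25], [4, -4]]
det(C) = (-3)·(-4) - (-25)·4 = 12 - (-100) = 112
Since det(C) ≠ 0, rank(C) = 2 and the system is completely controllable.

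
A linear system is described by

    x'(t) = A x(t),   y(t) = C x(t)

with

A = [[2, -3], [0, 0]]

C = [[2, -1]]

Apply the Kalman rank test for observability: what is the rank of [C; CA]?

2

CA = [[4, -6]]
Observability matrix O = [C; CA] = [[2, -1], [4, -6]]
det(O) = 2·(-6) - (-1)·4 = -12 - (-4) = -8 ≠ 0, so rank(O) = 2.
rank(O) = 2 = n, so the pair (A, C) is completely observable.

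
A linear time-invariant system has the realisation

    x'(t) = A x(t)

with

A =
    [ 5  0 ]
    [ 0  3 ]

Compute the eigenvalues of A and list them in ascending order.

det(sI - A) = s^2 - (tr A)s + det A, with tr A = 5 + 3 = 8 and det A = 5·3 - 0·0 = 15 - 0 = 15.
So p(s) = det(sI - A) = s^2 - 8s + 15.
Factor s^2 - 8s + 15: two numbers with sum 8 and product 15 are 5 and 3, so s^2 - 8s + 15 = (s - 5)(s - 3).
Hence p(s) = (s - 5) (s - 3), with roots 3, 5.
At least one eigenvalue has non-negative real part, so the system is not asymptotically stable.

3, 5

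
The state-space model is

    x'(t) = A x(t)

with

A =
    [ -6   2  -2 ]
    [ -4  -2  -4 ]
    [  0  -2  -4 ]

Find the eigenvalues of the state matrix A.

-6, -4, -2

det(sI - A) = s^3 - (tr A)s^2 + (M11 + M22 + M33)s - det A, where Mii is the 2×2 principal minor of A obtained by deleting row i and column i.
tr A = (-6) + (-2) + (-4) = -12; M11 = (-2)·(-4) - (-4)·(-2) = 8 - 8 = 0; M22 = (-6)·(-4) - (-2)·0 = 24 - 0 = 24; M33 = (-6)·(-2) - 2·(-4) = 12 - (-8) = 20; sum of minors = 44.
det A = (-6)·((-2)·(-4) - (-4)·(-2)) - 2·((-4)·(-4) - (-4)·0) + (-2)·((-4)·(-2) - (-2)·0) = (-6)·0 - 2·16 + (-2)·8 = -48.
So p(s) = det(sI - A) = s^3 + 12s^2 + 44s + 48.
Rational-root test: any integer root divides 48. Testing small divisors, s = -2 works: p(-2) = -8 + 48 + (-88) + 48 = 0, so (s + 2) is a factor.
Dividing, p(s) = (s + 2)(s^2 + 10s + 24).
Factor s^2 + 10s + 24: two numbers with sum -10 and product 24 are -4 and -6, so s^2 + 10s + 24 = (s + 4)(s + 6).
Hence p(s) = (s + 2) (s + 4) (s + 6), with roots -6, -4, -2.
All eigenvalues have negative real part, so the system is asymptotically stable.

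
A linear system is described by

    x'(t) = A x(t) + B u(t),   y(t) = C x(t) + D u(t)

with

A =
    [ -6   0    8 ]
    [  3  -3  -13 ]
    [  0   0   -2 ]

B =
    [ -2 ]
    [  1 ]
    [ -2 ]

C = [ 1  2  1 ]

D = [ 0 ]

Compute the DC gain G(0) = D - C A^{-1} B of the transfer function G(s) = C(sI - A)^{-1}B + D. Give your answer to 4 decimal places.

G(0) = C(-A)^{-1}B + D = -C A^{-1} B + D.
det A = -36, so A^{-1} = (1/-36)·adj(A) = [[-1/6, 0, -2/3], [-1/6, -1/3, 3/2], [0, 0, -1/2]]
A^{-1} B = [5/3, -3, 1]^T
C A^{-1} B = -10/3
G(0) = D - C A^{-1} B = 0 - (-10/3) = 10/3 ≈ 3.3333

3.3333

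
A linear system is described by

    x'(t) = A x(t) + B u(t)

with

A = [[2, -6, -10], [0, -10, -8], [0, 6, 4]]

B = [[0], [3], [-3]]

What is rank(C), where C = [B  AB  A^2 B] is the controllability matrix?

AB = [[12], [-6], [6]]
A^2B = [[0], [12], [-12]]
Controllability matrix C = [B  AB  A^2B] = [[0, 12, 0], [3, -6, 12], [-3, 6, -12]]
The rows r1, r2, r3 of C are linearly dependent: r2 + r3 = 0 (check each entry), so rank(C) ≤ 2.
The 2×2 minor from rows 1, 2, columns 1, 2 is 0·(-6) - 12·3 = 0 - 36 = -36 ≠ 0, so rank(C) = 2.
rank(C) = 2 < n = 3, so the pair (A, B) is not completely controllable.

2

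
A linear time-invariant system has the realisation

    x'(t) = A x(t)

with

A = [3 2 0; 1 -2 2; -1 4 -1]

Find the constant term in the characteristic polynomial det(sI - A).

20

Expand det(sI - A) for the 3×3 matrix.
p(s) = s^3 - 17s + 20.
(Check: constant term = det(-A) = (-1)^3 det A = 20; coefficient of s^2 = -tr A = 0.)
The constant term is 20.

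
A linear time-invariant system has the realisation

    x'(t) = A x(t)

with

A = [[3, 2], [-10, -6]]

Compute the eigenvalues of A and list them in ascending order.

det(sI - A) = s^2 - (tr A)s + det A, with tr A = 3 + (-6) = -3 and det A = 3·(-6) - 2·(-10) = -18 - (-20) = 2.
So p(s) = det(sI - A) = s^2 + 3s + 2.
Factor s^2 + 3s + 2: two numbers with sum -3 and product 2 are -1 and -2, so s^2 + 3s + 2 = (s + 1)(s + 2).
Hence p(s) = (s + 1) (s + 2), with roots -2, -1.
All eigenvalues have negative real part, so the system is asymptotically stable.

-2, -1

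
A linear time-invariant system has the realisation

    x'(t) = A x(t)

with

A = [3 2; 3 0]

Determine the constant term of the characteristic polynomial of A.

For a 2×2 matrix, det(sI - A) = s^2 - (tr A)s + det A.
tr A = 3, det A = -6.
So p(s) = s^2 - 3s - 6.
The constant term is -6.

-6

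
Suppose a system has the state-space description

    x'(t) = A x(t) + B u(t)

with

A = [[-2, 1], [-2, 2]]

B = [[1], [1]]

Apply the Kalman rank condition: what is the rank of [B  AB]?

2

AB = [[-1], [0]]
Controllability matrix C = [B  AB] = [[1, -1], [1, 0]]
det(C) = 1·0 - (-1)·1 = 0 - (-1) = 1 ≠ 0, so rank(C) = 2.
rank(C) = 2 = n, so the pair (A, B) is completely controllable.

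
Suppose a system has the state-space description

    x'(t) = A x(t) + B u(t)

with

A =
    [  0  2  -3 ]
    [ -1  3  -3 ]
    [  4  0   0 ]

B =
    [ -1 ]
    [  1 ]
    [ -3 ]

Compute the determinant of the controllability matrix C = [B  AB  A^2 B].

-1206

AB = [[11], [13], [-4]]
A^2B = [[38], [40], [44]]
Controllability matrix C = [B  AB  A^2B] = [[-1, 11, 38], [1, 13, 40], [-3, -4, 44]]
Expanding along the first row, det(C) = (-1)·(13·44 - 40·(-4)) - 11·(1·44 - 40·(-3)) + 38·(1·(-4) - 13·(-3)) = (-1)·732 - 11·164 + 38·35 = -1206
Since det(C) ≠ 0, rank(C) = 3 and the system is completely controllable.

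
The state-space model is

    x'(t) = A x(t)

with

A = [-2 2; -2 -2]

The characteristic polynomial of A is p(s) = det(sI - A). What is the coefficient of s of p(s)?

For a 2×2 matrix, det(sI - A) = s^2 - (tr A)s + det A.
tr A = -4, det A = 8.
So p(s) = s^2 + 4s + 8.
The coefficient of s is 4.

4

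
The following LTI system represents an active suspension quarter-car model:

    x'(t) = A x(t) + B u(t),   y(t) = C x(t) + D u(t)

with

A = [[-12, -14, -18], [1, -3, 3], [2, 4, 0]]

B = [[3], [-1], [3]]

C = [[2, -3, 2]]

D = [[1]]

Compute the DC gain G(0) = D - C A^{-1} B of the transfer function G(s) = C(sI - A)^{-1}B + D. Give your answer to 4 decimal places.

-1.4333

G(0) = C(-A)^{-1}B + D = -C A^{-1} B + D.
det A = -120, so A^{-1} = (1/-120)·adj(A) = [[1/10, 3/5, 4/5], [-1/20, -3/10, -3/20], [-1/12, -1/6, -5/12]]
A^{-1} B = [21/10, -3/10, -4/3]^T
C A^{-1} B = 73/30
G(0) = D - C A^{-1} B = 1 - (73/30) = -43/30 ≈ -1.4333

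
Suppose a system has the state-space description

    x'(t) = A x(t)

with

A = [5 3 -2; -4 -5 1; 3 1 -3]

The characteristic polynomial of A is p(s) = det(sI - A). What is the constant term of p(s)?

Expand det(sI - A) for the 3×3 matrix.
p(s) = s^3 + 3s^2 - 8s - 21.
(Check: constant term = det(-A) = (-1)^3 det A = -21; coefficient of s^2 = -tr A = 3.)
The constant term is -21.

-21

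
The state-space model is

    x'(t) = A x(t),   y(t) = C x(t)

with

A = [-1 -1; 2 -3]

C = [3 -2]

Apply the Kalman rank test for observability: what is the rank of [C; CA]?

CA = [[-7, 3]]
Observability matrix O = [C; CA] = [[3, -2], [-7, 3]]
det(O) = 3·3 - (-2)·(-7) = 9 - 14 = -5 ≠ 0, so rank(O) = 2.
rank(O) = 2 = n, so the pair (A, C) is completely observable.

2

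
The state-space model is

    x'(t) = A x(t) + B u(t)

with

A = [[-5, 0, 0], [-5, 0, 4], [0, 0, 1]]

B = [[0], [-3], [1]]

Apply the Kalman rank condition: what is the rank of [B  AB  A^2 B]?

AB = [[0], [4], [1]]
A^2B = [[0], [4], [1]]
Controllability matrix C = [B  AB  A^2B] = [[0, 0, 0], [-3, 4, 4], [1, 1, 1]]
Row 1 of C is identically zero, so rank(C) ≤ 2.
The 2×2 minor from rows 2, 3, columns 1, 2 is (-3)·1 - 4·1 = -3 - 4 = -7 ≠ 0, so rank(C) = 2.
rank(C) = 2 < n = 3, so the pair (A, B) is not completely controllable.

2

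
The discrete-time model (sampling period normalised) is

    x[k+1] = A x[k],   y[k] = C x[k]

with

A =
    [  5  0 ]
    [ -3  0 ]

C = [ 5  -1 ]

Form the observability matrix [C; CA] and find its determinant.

28

CA = [[28, 0]]
Observability matrix O = [C; CA] = [[5, -1], [28, 0]]
det(O) = 5·0 - (-1)·28 = 0 - (-28) = 28
Since det(O) ≠ 0, rank(O) = 2 and the system is completely observable.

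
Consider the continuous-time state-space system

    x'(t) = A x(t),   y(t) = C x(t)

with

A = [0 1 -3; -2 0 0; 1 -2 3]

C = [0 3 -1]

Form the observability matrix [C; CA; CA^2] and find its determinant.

CA = [[-7, 2, -3]]
CA^2 = [[-7, -1, 12]]
Observability matrix O = [C; CA; CA^2] = [[0, 3, -1], [-7, 2, -3], [-7, -1, 12]]
Expanding along the first row, det(O) = 0·(2·12 - (-3)·(-1)) - 3·((-7)·12 - (-3)·(-7)) + (-1)·((-7)·(-1) - 2·(-7)) = 0·21 - 3·(-105) + (-1)·21 = 294
Since det(O) ≠ 0, rank(O) = 3 and the system is completely observable.

294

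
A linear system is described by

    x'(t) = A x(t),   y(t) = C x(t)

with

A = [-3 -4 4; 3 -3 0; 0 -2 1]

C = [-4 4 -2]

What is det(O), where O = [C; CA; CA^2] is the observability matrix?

CA = [[24, 8, -18]]
CA^2 = [[-48, -84, 78]]
Observability matrix O = [C; CA; CA^2] = [[-4, 4, -2], [24, 8, -18], [-48, -84, 78]]
Expanding along the first row, det(O) = (-4)·(8·78 - (-18)·(-84)) - 4·(24·78 - (-18)·(-48)) + (-2)·(24·(-84) - 8·(-48)) = (-4)·(-888) - 4·1008 + (-2)·(-1632) = 2784
Since det(O) ≠ 0, rank(O) = 3 and the system is completely observable.

2784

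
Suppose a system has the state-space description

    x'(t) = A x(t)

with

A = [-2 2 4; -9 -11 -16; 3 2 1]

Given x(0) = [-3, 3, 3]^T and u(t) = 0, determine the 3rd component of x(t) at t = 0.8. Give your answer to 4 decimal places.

0.7218

det(sI - A) = s^3 - (tr A)s^2 + (M11 + M22 + M33)s - det A, where Mii is the 2×2 principal minor of A obtained by deleting row i and column i.
tr A = (-2) + (-11) + 1 = -12; M11 = (-11)·1 - (-16)·2 = -11 - (-32) = 21; M22 = (-2)·1 - 4·3 = -2 - 12 = -14; M33 = (-2)·(-11) - 2·(-9) = 22 - (-18) = 40; sum of minors = 47.
det A = (-2)·((-11)·1 - (-16)·2) - 2·((-9)·1 - (-16)·3) + 4·((-9)·2 - (-11)·3) = (-2)·21 - 2·39 + 4·15 = -60.
So p(s) = det(sI - A) = s^3 + 12s^2 + 47s + 60.
Rational-root test: any integer root divides 60. Testing small divisors, s = -3 works: p(-3) = -27 + 108 + (-141) + 60 = 0, so (s + 3) is a factor.
Dividing, p(s) = (s + 3)(s^2 + 9s + 20).
Factor s^2 + 9s + 20: two numbers with sum -9 and product 20 are -4 and -5, so s^2 + 9s + 20 = (s + 4)(s + 5).
Hence p(s) = (s + 3) (s + 4) (s + 5), with roots -5, -4, -3.
The eigenvalues -5, -4, -3 are distinct and real, so A is diagonalisable and x(t) = e^{At} x(0) = V diag(e^{λ_i t}) V^{-1} x(0), where the columns of V are the eigenvectors.
λ = -5: A - (-5)I = [[3, 2, 4], [-9, -6, -16], [3, 2, 6]]. v must be orthogonal to every row; (row 1) × (row 2) = [-8, 12, 0], so take v_1 = [-2, 3, 0]^T.
λ = -4: A - (-4)I = [[2, 2, 4], [-9, -7, -16], [3, 2, 5]]. v must be orthogonal to every row; (row 1) × (row 2) = [-4, -4, 4], so take v_2 = [-1, -1, 1]^T.
λ = -3: A - (-3)I = [[1, 2, 4], [-9, -8, -16], [3, 2, 4]]. v must be orthogonal to every row; (row 1) × (row 2) = [0, -20, 10], so take v_3 = [0, -2, 1]^T.
V = [v_1 v_2 v_3] = [[-2, -1, 0], [3, -1, -2], [0, 1, 1]] has det V = 1, so V^{-1} = adj(V)/det V = [[1, 1, 2], [-3, -2, -4], [3, 2, 5]].
Modal coordinates z(0) = V^{-1} x(0): 1·(-3) + 1·3 + 2·3 = 6; (-3)·(-3) + (-2)·3 + (-4)·3 = -9; 3·(-3) + 2·3 + 5·3 = 12; so z(0) = [6, -9, 12]^T.
x_3(t) = Σ_i (v_i)_3 · z_i(0) · e^{λ_i t} (row 3 of V times the modal terms).
x_3(0.8) = 0·6·e^{-5·0.8} + 1·(-9)·e^{-4·0.8} + 1·12·e^{-3·0.8} = 0·0.018316 + (-9)·0.040762 + 12·0.090718 = 0.7218.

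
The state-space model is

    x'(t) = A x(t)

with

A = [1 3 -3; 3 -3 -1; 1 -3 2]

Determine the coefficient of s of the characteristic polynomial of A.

-16

Expand det(sI - A) for the 3×3 matrix.
p(s) = s^3 - 16s + 12.
(Check: constant term = det(-A) = (-1)^3 det A = 12; coefficient of s^2 = -tr A = 0.)
The coefficient of s is -16.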